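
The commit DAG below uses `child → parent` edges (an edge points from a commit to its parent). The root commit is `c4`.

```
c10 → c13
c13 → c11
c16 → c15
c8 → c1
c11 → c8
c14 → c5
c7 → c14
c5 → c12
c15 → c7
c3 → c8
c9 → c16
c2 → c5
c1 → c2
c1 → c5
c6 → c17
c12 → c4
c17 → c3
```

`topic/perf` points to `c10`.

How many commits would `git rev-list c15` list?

Walking parent pointers from c15: reachable set = {c12, c14, c15, c4, c5, c7}.
That is 6 commits.

6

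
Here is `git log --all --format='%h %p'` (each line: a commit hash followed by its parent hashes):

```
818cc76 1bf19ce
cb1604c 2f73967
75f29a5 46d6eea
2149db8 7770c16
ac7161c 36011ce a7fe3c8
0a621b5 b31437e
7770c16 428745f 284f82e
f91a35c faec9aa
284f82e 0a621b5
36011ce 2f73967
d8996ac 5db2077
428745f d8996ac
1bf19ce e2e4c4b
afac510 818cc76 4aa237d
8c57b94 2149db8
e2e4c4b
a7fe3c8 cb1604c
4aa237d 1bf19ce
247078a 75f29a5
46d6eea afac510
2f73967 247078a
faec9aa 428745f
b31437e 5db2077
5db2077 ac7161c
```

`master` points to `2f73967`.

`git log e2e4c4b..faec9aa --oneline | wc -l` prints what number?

16

Reachable from faec9aa: {1bf19ce, 247078a, 2f73967, 36011ce, 428745f, 46d6eea, 4aa237d, 5db2077, 75f29a5, 818cc76, a7fe3c8, ac7161c, afac510, cb1604c, d8996ac, e2e4c4b, faec9aa}.
Reachable from e2e4c4b: {e2e4c4b}.
In faec9aa's history but not e2e4c4b's: {1bf19ce, 247078a, 2f73967, 36011ce, 428745f, 46d6eea, 4aa237d, 5db2077, 75f29a5, 818cc76, a7fe3c8, ac7161c, afac510, cb1604c, d8996ac, faec9aa} — 16 commits.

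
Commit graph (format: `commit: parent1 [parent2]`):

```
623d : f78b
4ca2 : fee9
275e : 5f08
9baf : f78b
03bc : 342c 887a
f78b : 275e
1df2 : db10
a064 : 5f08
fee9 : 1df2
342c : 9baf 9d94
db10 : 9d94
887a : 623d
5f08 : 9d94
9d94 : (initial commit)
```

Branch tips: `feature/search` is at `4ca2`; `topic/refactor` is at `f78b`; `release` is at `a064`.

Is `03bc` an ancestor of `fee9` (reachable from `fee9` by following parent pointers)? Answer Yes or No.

No

Ancestors of fee9: {1df2, 9d94, db10, fee9}.
03bc is not in that set, so it is not an ancestor of fee9.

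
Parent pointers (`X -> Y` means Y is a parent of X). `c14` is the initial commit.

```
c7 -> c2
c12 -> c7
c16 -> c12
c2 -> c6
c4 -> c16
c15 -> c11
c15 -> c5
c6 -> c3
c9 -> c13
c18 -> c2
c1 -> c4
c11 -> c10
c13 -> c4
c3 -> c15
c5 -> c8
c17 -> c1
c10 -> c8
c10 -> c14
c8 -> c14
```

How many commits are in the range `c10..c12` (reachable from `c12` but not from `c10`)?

8

Reachable from c12: {c10, c11, c12, c14, c15, c2, c3, c5, c6, c7, c8}.
Reachable from c10: {c10, c14, c8}.
In c12's history but not c10's: {c11, c12, c15, c2, c3, c5, c6, c7} — 8 commits.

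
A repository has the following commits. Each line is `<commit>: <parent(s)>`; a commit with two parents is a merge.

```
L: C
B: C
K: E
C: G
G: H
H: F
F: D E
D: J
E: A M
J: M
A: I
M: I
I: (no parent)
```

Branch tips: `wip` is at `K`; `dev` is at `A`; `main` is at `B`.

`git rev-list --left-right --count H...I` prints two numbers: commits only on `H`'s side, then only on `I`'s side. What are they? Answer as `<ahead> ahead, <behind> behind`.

7 ahead, 0 behind

Reachable from H: {A, D, E, F, H, I, J, M}.
Reachable from I: {I}.
Only in H's history (ahead): {A, D, E, F, H, J, M} — 7.
Only in I's history (behind): {} — 0.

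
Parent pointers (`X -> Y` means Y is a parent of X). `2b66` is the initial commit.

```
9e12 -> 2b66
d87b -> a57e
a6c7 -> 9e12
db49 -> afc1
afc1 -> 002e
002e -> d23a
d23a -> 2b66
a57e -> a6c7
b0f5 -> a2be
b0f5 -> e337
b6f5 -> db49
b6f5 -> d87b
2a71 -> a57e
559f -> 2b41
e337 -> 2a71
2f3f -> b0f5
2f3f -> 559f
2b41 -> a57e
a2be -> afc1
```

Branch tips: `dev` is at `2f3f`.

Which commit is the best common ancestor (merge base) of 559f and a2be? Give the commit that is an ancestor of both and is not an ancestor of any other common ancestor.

2b66

Ancestors of 559f: {2b41, 2b66, 559f, 9e12, a57e, a6c7}.
Ancestors of a2be: {002e, 2b66, a2be, afc1, d23a}.
Common ancestors: {2b66}.
The only common ancestor is 2b66, so it is the merge base.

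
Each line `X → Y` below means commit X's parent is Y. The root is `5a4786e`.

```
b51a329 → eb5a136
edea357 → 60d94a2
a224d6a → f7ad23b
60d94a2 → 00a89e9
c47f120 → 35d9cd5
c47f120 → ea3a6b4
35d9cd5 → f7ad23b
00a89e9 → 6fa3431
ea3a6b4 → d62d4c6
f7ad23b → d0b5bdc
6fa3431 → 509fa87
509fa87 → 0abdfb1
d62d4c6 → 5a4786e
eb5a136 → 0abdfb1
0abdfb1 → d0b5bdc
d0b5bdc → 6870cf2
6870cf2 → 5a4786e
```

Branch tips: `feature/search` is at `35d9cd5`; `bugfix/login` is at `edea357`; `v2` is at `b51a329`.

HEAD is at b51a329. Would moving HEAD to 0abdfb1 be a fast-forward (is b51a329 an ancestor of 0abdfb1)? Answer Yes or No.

A fast-forward from b51a329 to 0abdfb1 is possible iff b51a329 is an ancestor of 0abdfb1.
Ancestors of 0abdfb1: {0abdfb1, 5a4786e, 6870cf2, d0b5bdc}.
b51a329 is not among them, so fast-forward is not possible.

No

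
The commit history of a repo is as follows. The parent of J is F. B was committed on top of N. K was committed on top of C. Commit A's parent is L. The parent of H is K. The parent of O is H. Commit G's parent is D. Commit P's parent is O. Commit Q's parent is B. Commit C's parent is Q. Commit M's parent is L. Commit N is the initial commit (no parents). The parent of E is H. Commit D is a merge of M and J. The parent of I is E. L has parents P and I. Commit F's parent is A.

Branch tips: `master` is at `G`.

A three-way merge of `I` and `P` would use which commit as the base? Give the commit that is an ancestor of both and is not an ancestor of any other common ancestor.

Ancestors of I: {B, C, E, H, I, K, N, Q}.
Ancestors of P: {B, C, H, K, N, O, P, Q}.
Common ancestors: {B, C, H, K, N, Q}.
Among these, H is not an ancestor of any other common ancestor — it is the merge base.

H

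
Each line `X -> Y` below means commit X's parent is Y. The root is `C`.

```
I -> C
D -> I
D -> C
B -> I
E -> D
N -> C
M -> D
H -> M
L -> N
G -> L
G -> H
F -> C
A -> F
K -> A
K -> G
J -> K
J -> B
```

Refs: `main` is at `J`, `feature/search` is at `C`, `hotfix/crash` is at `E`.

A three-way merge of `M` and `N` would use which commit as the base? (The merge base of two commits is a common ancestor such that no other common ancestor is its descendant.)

Ancestors of M: {C, D, I, M}.
Ancestors of N: {C, N}.
Common ancestors: {C}.
The only common ancestor is C, so it is the merge base.

C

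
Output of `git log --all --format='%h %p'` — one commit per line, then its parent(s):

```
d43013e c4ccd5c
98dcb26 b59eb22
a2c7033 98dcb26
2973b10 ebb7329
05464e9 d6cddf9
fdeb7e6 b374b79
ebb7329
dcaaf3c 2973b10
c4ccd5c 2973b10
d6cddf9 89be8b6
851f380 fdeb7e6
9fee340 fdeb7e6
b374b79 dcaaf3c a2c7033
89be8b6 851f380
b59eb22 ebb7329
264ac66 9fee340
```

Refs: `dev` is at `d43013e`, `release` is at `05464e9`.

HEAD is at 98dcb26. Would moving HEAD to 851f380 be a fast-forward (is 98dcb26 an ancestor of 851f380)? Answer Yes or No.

Yes

A fast-forward from 98dcb26 to 851f380 is possible iff 98dcb26 is an ancestor of 851f380.
Ancestors of 851f380: {2973b10, 851f380, 98dcb26, a2c7033, b374b79, b59eb22, dcaaf3c, ebb7329, fdeb7e6}.
98dcb26 is among them, so fast-forward is possible.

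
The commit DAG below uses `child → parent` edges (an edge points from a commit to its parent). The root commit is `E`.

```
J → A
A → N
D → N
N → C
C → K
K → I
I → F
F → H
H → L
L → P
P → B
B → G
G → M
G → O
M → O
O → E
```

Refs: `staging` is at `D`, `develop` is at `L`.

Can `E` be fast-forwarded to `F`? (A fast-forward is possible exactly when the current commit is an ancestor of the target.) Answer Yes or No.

A fast-forward from E to F is possible iff E is an ancestor of F.
Ancestors of F: {B, E, F, G, H, L, M, O, P}.
E is among them, so fast-forward is possible.

Yes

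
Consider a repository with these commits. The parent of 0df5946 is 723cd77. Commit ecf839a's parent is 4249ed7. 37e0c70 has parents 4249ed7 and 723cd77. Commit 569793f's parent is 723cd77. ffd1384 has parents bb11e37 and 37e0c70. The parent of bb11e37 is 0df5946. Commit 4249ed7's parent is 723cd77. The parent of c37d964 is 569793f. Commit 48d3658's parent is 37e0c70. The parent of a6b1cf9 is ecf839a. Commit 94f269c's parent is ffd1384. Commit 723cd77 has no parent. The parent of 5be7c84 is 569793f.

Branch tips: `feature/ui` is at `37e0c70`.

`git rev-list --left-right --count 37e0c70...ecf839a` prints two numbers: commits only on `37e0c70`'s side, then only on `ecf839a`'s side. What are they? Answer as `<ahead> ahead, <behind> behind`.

1 ahead, 1 behind

Reachable from 37e0c70: {37e0c70, 4249ed7, 723cd77}.
Reachable from ecf839a: {4249ed7, 723cd77, ecf839a}.
Only in 37e0c70's history (ahead): {37e0c70} — 1.
Only in ecf839a's history (behind): {ecf839a} — 1.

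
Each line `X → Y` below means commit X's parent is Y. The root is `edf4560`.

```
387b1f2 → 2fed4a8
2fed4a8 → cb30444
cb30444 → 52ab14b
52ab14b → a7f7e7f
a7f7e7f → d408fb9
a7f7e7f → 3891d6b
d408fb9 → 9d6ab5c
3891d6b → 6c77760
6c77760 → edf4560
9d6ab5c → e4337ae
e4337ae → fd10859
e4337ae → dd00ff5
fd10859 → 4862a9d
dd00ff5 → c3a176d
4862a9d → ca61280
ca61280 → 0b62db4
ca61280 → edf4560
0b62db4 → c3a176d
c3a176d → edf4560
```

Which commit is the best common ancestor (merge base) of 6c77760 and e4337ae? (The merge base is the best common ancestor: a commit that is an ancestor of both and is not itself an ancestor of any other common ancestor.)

Ancestors of 6c77760: {6c77760, edf4560}.
Ancestors of e4337ae: {0b62db4, 4862a9d, c3a176d, ca61280, dd00ff5, e4337ae, edf4560, fd10859}.
Common ancestors: {edf4560}.
The only common ancestor is edf4560, so it is the merge base.

edf4560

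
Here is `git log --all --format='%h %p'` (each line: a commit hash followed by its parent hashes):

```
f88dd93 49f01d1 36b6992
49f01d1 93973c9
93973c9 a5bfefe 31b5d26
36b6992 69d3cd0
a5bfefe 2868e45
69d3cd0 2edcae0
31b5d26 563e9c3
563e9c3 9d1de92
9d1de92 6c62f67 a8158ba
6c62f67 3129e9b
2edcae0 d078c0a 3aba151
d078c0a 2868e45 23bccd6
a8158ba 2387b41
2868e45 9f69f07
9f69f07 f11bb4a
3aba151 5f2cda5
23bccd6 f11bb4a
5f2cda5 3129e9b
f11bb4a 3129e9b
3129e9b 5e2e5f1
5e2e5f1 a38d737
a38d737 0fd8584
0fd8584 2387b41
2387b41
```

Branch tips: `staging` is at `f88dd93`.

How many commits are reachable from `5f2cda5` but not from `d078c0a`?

1

Reachable from 5f2cda5: {0fd8584, 2387b41, 3129e9b, 5e2e5f1, 5f2cda5, a38d737}.
Reachable from d078c0a: {0fd8584, 2387b41, 23bccd6, 2868e45, 3129e9b, 5e2e5f1, 9f69f07, a38d737, d078c0a, f11bb4a}.
In 5f2cda5's history but not d078c0a's: {5f2cda5} — 1 commit.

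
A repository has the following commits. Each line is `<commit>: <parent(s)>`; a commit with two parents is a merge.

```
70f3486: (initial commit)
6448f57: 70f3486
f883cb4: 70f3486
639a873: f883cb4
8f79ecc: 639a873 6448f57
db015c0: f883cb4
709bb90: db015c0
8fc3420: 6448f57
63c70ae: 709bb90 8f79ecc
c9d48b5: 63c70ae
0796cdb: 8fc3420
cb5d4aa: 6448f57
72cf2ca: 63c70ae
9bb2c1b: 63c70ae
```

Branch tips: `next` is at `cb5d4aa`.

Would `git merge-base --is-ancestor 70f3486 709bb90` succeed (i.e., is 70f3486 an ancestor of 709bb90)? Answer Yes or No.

Yes

Ancestors of 709bb90 (commits reachable by following parents): {709bb90, 70f3486, db015c0, f883cb4}.
70f3486 is in that set, so it is an ancestor of 709bb90.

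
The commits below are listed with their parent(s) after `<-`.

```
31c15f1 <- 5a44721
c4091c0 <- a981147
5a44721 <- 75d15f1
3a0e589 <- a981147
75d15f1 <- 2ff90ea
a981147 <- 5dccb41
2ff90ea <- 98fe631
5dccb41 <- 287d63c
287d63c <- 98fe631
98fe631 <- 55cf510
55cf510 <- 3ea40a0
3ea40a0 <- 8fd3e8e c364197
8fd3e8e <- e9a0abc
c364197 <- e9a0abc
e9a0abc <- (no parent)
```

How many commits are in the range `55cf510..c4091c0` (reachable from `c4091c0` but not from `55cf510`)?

5

Reachable from c4091c0: {287d63c, 3ea40a0, 55cf510, 5dccb41, 8fd3e8e, 98fe631, a981147, c364197, c4091c0, e9a0abc}.
Reachable from 55cf510: {3ea40a0, 55cf510, 8fd3e8e, c364197, e9a0abc}.
In c4091c0's history but not 55cf510's: {287d63c, 5dccb41, 98fe631, a981147, c4091c0} — 5 commits.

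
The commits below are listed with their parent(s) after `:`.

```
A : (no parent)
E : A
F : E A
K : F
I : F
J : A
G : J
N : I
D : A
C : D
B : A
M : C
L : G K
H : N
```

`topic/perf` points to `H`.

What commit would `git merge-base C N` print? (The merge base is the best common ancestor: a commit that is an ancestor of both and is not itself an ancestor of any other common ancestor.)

Ancestors of C: {A, C, D}.
Ancestors of N: {A, E, F, I, N}.
Common ancestors: {A}.
The only common ancestor is A, so it is the merge base.

A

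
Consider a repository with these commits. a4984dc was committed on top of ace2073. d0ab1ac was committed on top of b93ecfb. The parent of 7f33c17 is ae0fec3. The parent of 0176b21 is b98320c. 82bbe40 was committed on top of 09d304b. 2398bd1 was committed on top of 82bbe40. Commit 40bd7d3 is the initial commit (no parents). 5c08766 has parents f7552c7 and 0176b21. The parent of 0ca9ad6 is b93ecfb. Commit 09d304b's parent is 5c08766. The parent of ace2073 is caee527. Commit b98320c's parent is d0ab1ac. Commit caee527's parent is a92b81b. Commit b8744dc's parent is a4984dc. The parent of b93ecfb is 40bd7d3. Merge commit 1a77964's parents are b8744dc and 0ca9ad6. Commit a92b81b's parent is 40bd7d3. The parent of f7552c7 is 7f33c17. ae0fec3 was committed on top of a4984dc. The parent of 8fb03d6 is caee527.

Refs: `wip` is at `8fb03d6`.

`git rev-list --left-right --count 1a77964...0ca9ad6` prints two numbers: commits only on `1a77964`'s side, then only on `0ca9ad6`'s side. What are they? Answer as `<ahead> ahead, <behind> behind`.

6 ahead, 0 behind

Reachable from 1a77964: {0ca9ad6, 1a77964, 40bd7d3, a4984dc, a92b81b, ace2073, b8744dc, b93ecfb, caee527}.
Reachable from 0ca9ad6: {0ca9ad6, 40bd7d3, b93ecfb}.
Only in 1a77964's history (ahead): {1a77964, a4984dc, a92b81b, ace2073, b8744dc, caee527} — 6.
Only in 0ca9ad6's history (behind): {} — 0.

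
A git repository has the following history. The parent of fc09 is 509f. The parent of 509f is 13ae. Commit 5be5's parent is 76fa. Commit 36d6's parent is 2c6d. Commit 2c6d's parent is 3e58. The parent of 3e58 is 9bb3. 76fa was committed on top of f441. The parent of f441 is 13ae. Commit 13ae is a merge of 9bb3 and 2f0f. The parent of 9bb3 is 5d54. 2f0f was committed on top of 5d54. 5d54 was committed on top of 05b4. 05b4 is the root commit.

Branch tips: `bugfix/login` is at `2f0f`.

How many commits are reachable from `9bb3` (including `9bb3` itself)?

Walking parent pointers from 9bb3: reachable set = {05b4, 5d54, 9bb3}.
That is 3 commits.

3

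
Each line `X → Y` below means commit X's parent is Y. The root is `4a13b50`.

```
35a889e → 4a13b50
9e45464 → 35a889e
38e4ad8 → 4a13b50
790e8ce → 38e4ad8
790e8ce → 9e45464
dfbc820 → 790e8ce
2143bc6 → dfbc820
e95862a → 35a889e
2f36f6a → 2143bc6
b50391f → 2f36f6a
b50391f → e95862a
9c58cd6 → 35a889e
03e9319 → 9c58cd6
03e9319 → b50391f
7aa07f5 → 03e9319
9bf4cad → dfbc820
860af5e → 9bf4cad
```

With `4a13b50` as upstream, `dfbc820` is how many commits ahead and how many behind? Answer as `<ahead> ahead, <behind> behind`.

5 ahead, 0 behind

Reachable from dfbc820: {35a889e, 38e4ad8, 4a13b50, 790e8ce, 9e45464, dfbc820}.
Reachable from 4a13b50: {4a13b50}.
Only in dfbc820's history (ahead): {35a889e, 38e4ad8, 790e8ce, 9e45464, dfbc820} — 5.
Only in 4a13b50's history (behind): {} — 0.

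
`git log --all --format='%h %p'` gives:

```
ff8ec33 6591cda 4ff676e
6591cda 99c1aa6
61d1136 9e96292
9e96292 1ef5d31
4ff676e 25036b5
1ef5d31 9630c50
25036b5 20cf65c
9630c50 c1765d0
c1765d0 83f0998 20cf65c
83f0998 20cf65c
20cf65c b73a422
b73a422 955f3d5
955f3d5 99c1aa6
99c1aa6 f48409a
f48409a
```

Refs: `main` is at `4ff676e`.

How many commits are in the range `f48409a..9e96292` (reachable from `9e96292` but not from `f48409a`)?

9

Reachable from 9e96292: {1ef5d31, 20cf65c, 83f0998, 955f3d5, 9630c50, 99c1aa6, 9e96292, b73a422, c1765d0, f48409a}.
Reachable from f48409a: {f48409a}.
In 9e96292's history but not f48409a's: {1ef5d31, 20cf65c, 83f0998, 955f3d5, 9630c50, 99c1aa6, 9e96292, b73a422, c1765d0} — 9 commits.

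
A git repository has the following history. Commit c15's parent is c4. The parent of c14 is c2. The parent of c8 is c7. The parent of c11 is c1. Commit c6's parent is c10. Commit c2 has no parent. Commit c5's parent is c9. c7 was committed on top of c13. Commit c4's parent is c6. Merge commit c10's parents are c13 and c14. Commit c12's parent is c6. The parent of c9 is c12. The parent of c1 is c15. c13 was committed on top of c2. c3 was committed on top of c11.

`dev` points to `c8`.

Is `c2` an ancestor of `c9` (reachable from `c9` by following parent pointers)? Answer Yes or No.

Ancestors of c9 (commits reachable by following parents): {c10, c12, c13, c14, c2, c6, c9}.
c2 is in that set, so it is an ancestor of c9.

Yes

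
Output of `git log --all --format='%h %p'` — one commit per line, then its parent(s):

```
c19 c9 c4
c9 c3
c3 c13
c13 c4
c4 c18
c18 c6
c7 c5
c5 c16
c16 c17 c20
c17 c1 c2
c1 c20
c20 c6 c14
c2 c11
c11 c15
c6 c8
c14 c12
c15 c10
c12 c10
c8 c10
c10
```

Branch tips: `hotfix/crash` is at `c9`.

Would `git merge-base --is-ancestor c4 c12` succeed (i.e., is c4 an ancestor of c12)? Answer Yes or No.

No

Ancestors of c12: {c10, c12}.
c4 is not in that set, so it is not an ancestor of c12.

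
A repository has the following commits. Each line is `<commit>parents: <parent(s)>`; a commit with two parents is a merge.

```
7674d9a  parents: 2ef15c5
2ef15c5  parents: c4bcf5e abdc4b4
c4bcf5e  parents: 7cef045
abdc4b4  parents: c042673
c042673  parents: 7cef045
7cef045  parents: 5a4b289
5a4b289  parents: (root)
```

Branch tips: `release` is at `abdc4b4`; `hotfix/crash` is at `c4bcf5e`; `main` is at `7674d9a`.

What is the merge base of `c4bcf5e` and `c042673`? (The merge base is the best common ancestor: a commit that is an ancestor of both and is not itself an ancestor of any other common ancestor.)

7cef045

Ancestors of c4bcf5e: {5a4b289, 7cef045, c4bcf5e}.
Ancestors of c042673: {5a4b289, 7cef045, c042673}.
Common ancestors: {5a4b289, 7cef045}.
Among these, 7cef045 is not an ancestor of any other common ancestor — it is the merge base.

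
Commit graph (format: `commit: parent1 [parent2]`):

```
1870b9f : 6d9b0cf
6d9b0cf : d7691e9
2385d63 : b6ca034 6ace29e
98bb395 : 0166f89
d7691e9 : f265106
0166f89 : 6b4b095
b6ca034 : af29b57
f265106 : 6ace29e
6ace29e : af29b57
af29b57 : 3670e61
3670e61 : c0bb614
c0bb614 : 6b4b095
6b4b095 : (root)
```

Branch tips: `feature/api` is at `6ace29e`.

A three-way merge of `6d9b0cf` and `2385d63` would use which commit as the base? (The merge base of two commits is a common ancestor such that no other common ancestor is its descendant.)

Ancestors of 6d9b0cf: {3670e61, 6ace29e, 6b4b095, 6d9b0cf, af29b57, c0bb614, d7691e9, f265106}.
Ancestors of 2385d63: {2385d63, 3670e61, 6ace29e, 6b4b095, af29b57, b6ca034, c0bb614}.
Common ancestors: {3670e61, 6ace29e, 6b4b095, af29b57, c0bb614}.
Among these, 6ace29e is not an ancestor of any other common ancestor — it is the merge base.

6ace29e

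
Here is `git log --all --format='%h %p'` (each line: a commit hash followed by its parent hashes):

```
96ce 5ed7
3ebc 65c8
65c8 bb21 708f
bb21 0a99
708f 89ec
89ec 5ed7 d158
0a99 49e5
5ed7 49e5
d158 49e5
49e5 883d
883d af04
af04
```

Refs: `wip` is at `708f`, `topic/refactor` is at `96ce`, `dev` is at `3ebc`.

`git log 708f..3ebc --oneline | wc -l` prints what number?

4

Reachable from 3ebc: {0a99, 3ebc, 49e5, 5ed7, 65c8, 708f, 883d, 89ec, af04, bb21, d158}.
Reachable from 708f: {49e5, 5ed7, 708f, 883d, 89ec, af04, d158}.
In 3ebc's history but not 708f's: {0a99, 3ebc, 65c8, bb21} — 4 commits.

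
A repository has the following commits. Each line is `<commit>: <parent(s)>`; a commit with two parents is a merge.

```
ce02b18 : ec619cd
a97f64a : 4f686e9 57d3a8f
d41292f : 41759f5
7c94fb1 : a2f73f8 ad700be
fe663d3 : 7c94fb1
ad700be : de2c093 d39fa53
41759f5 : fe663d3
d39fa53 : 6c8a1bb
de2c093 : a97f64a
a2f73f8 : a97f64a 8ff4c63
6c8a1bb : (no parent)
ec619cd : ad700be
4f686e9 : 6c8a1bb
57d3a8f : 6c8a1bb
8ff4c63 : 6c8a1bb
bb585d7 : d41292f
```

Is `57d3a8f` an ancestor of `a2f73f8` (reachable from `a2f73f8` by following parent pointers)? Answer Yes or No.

Ancestors of a2f73f8 (commits reachable by following parents): {4f686e9, 57d3a8f, 6c8a1bb, 8ff4c63, a2f73f8, a97f64a}.
57d3a8f is in that set, so it is an ancestor of a2f73f8.

Yes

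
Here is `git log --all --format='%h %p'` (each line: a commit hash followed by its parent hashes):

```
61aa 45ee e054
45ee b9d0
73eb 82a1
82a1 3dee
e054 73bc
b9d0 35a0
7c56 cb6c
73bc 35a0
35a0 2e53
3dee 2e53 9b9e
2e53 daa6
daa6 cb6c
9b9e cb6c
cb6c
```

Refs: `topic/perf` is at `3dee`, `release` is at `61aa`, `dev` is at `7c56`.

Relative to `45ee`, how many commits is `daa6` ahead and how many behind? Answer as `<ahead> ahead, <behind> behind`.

0 ahead, 4 behind

Reachable from daa6: {cb6c, daa6}.
Reachable from 45ee: {2e53, 35a0, 45ee, b9d0, cb6c, daa6}.
Only in daa6's history (ahead): {} — 0.
Only in 45ee's history (behind): {2e53, 35a0, 45ee, b9d0} — 4.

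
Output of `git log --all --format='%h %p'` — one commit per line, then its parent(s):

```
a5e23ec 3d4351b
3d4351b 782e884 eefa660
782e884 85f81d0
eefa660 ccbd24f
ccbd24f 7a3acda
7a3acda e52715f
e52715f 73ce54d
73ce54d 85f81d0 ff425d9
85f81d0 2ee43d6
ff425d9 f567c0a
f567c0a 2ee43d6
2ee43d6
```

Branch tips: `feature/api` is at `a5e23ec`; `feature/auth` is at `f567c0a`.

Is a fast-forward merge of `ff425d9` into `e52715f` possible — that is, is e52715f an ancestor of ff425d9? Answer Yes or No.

A fast-forward from e52715f to ff425d9 is possible iff e52715f is an ancestor of ff425d9.
Ancestors of ff425d9: {2ee43d6, f567c0a, ff425d9}.
e52715f is not among them, so fast-forward is not possible.

No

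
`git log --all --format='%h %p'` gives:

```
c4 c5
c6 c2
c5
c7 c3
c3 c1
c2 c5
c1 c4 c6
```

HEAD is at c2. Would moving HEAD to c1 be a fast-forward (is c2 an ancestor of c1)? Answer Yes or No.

Yes

A fast-forward from c2 to c1 is possible iff c2 is an ancestor of c1.
Ancestors of c1: {c1, c2, c4, c5, c6}.
c2 is among them, so fast-forward is possible.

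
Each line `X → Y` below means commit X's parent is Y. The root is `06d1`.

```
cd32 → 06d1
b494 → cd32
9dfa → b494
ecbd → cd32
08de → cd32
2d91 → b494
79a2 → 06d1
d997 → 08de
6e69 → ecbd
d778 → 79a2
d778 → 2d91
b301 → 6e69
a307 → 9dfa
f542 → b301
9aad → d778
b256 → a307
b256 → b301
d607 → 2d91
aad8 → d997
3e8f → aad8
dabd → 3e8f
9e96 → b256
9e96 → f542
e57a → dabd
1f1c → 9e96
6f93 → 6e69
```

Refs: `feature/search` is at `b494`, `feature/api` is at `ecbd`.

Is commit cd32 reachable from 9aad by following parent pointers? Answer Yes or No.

Yes

Ancestors of 9aad (commits reachable by following parents): {06d1, 2d91, 79a2, 9aad, b494, cd32, d778}.
cd32 is in that set, so it is an ancestor of 9aad.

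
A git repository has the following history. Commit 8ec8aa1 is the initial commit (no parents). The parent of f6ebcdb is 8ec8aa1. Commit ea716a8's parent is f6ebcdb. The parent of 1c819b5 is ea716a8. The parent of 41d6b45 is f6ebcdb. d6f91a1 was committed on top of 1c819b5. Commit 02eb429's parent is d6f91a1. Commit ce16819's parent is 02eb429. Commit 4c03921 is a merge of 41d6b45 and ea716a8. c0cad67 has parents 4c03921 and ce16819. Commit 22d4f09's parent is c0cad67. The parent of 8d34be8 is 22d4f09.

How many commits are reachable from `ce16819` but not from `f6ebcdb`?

5

Reachable from ce16819: {02eb429, 1c819b5, 8ec8aa1, ce16819, d6f91a1, ea716a8, f6ebcdb}.
Reachable from f6ebcdb: {8ec8aa1, f6ebcdb}.
In ce16819's history but not f6ebcdb's: {02eb429, 1c819b5, ce16819, d6f91a1, ea716a8} — 5 commits.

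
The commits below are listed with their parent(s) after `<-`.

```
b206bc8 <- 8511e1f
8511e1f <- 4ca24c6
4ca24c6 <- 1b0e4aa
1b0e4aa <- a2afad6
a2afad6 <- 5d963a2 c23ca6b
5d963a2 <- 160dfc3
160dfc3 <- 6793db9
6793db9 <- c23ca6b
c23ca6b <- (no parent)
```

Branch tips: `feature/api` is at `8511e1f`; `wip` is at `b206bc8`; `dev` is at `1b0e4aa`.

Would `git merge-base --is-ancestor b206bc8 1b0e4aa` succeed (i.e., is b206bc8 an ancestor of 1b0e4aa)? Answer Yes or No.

No

Ancestors of 1b0e4aa: {160dfc3, 1b0e4aa, 5d963a2, 6793db9, a2afad6, c23ca6b}.
b206bc8 is not in that set, so it is not an ancestor of 1b0e4aa.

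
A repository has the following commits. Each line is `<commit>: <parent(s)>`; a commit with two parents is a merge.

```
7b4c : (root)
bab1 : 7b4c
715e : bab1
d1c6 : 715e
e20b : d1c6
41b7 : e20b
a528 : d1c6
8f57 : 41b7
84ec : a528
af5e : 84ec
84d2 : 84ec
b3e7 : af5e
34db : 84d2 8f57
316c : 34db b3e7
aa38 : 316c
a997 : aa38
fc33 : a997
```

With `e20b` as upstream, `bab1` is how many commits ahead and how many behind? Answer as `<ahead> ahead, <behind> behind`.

Reachable from bab1: {7b4c, bab1}.
Reachable from e20b: {715e, 7b4c, bab1, d1c6, e20b}.
Only in bab1's history (ahead): {} — 0.
Only in e20b's history (behind): {715e, d1c6, e20b} — 3.

0 ahead, 3 behind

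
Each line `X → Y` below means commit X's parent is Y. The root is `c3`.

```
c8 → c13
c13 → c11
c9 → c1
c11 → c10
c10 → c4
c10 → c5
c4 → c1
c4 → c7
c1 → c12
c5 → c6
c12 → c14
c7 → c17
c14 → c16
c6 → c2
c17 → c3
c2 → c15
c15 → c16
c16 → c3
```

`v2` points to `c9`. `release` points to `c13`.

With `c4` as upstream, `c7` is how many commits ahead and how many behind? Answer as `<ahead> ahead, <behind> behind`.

Reachable from c7: {c17, c3, c7}.
Reachable from c4: {c1, c12, c14, c16, c17, c3, c4, c7}.
Only in c7's history (ahead): {} — 0.
Only in c4's history (behind): {c1, c12, c14, c16, c4} — 5.

0 ahead, 5 behind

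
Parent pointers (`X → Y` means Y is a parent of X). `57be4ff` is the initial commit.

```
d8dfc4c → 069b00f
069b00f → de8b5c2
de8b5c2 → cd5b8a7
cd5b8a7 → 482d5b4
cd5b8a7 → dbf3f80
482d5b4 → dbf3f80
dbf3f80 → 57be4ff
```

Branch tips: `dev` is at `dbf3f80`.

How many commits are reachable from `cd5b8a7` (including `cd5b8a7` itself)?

Walking parent pointers from cd5b8a7: reachable set = {482d5b4, 57be4ff, cd5b8a7, dbf3f80}.
That is 4 commits.

4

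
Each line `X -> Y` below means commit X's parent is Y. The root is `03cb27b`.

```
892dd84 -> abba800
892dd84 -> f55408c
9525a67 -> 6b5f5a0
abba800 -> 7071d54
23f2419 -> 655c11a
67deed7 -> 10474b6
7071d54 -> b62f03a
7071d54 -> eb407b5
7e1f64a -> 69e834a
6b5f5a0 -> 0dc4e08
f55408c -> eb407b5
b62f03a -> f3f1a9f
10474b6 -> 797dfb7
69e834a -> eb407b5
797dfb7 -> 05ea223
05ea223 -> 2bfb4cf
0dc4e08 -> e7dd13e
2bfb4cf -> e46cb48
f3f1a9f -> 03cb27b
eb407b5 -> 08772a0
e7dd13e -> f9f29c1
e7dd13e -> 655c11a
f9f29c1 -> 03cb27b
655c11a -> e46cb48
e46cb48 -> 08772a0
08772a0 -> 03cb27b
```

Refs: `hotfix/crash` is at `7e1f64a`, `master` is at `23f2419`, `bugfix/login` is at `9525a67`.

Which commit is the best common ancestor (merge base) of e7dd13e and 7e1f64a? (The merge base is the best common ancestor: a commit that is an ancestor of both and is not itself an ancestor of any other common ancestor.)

Ancestors of e7dd13e: {03cb27b, 08772a0, 655c11a, e46cb48, e7dd13e, f9f29c1}.
Ancestors of 7e1f64a: {03cb27b, 08772a0, 69e834a, 7e1f64a, eb407b5}.
Common ancestors: {03cb27b, 08772a0}.
Among these, 08772a0 is not an ancestor of any other common ancestor — it is the merge base.

08772a0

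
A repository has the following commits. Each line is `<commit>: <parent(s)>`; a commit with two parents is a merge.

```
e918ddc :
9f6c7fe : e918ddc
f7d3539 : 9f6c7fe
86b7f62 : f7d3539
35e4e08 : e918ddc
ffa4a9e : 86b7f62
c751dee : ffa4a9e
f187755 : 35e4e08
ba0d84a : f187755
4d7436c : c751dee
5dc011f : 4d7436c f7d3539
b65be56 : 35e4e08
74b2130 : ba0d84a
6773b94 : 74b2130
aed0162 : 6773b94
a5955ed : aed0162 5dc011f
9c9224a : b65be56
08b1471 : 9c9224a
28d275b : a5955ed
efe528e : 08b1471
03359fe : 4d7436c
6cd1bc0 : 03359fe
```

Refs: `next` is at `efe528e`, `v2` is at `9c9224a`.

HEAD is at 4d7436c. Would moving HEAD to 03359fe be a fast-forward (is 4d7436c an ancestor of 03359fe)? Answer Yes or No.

Yes

A fast-forward from 4d7436c to 03359fe is possible iff 4d7436c is an ancestor of 03359fe.
Ancestors of 03359fe: {03359fe, 4d7436c, 86b7f62, 9f6c7fe, c751dee, e918ddc, f7d3539, ffa4a9e}.
4d7436c is among them, so fast-forward is possible.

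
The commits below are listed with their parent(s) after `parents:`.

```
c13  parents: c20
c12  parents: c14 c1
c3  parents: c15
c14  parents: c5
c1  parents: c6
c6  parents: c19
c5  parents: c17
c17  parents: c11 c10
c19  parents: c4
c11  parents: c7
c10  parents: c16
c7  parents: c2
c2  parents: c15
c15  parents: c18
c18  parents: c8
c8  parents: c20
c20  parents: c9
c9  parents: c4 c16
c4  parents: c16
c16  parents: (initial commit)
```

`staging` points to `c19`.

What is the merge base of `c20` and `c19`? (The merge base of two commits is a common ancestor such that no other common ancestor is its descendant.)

c4

Ancestors of c20: {c16, c20, c4, c9}.
Ancestors of c19: {c16, c19, c4}.
Common ancestors: {c16, c4}.
Among these, c4 is not an ancestor of any other common ancestor — it is the merge base.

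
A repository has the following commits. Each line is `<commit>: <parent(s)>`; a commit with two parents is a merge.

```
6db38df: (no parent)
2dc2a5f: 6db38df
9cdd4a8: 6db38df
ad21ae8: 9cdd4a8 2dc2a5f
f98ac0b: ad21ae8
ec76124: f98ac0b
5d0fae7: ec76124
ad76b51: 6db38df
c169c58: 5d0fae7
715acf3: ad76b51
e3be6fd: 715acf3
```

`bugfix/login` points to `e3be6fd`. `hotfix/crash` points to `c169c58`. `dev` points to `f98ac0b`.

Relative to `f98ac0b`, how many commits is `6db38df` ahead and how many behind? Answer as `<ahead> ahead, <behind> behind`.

0 ahead, 4 behind

Reachable from 6db38df: {6db38df}.
Reachable from f98ac0b: {2dc2a5f, 6db38df, 9cdd4a8, ad21ae8, f98ac0b}.
Only in 6db38df's history (ahead): {} — 0.
Only in f98ac0b's history (behind): {2dc2a5f, 9cdd4a8, ad21ae8, f98ac0b} — 4.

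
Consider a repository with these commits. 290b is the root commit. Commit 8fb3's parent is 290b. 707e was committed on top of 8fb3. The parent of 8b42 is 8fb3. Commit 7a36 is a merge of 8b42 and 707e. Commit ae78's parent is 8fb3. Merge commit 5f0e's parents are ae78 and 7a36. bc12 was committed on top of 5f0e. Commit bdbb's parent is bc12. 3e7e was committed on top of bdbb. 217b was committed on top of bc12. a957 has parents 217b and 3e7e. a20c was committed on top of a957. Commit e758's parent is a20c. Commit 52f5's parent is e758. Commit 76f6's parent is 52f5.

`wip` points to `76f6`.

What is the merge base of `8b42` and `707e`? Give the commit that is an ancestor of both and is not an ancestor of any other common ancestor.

Ancestors of 8b42: {290b, 8b42, 8fb3}.
Ancestors of 707e: {290b, 707e, 8fb3}.
Common ancestors: {290b, 8fb3}.
Among these, 8fb3 is not an ancestor of any other common ancestor — it is the merge base.

8fb3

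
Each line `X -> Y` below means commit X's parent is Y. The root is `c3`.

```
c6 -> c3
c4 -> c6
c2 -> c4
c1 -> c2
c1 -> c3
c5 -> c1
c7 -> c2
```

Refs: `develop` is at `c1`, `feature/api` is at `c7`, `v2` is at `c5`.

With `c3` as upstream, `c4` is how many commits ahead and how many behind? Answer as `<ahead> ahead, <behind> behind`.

Reachable from c4: {c3, c4, c6}.
Reachable from c3: {c3}.
Only in c4's history (ahead): {c4, c6} — 2.
Only in c3's history (behind): {} — 0.

2 ahead, 0 behind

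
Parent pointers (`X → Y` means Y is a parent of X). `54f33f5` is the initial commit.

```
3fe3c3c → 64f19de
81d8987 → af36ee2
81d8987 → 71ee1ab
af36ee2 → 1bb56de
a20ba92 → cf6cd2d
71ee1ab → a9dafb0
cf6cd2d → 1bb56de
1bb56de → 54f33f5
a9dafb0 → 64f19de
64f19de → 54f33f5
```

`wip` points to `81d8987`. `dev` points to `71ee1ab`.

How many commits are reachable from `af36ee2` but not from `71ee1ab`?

Reachable from af36ee2: {1bb56de, 54f33f5, af36ee2}.
Reachable from 71ee1ab: {54f33f5, 64f19de, 71ee1ab, a9dafb0}.
In af36ee2's history but not 71ee1ab's: {1bb56de, af36ee2} — 2 commits.

2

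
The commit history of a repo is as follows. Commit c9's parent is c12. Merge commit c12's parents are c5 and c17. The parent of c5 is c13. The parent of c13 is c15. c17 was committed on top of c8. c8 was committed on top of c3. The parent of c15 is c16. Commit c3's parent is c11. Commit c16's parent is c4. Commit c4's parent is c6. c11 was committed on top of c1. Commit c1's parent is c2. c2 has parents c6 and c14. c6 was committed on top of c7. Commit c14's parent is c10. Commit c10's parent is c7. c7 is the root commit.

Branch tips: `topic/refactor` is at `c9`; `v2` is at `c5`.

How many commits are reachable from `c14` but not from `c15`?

2

Reachable from c14: {c10, c14, c7}.
Reachable from c15: {c15, c16, c4, c6, c7}.
In c14's history but not c15's: {c10, c14} — 2 commits.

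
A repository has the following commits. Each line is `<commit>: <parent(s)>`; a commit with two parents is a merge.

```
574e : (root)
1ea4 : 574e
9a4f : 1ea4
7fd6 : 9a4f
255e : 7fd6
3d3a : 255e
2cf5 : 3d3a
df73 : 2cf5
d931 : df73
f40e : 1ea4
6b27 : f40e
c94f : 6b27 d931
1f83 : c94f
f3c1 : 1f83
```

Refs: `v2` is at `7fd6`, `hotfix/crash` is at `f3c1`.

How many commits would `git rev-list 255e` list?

Walking parent pointers from 255e: reachable set = {1ea4, 255e, 574e, 7fd6, 9a4f}.
That is 5 commits.

5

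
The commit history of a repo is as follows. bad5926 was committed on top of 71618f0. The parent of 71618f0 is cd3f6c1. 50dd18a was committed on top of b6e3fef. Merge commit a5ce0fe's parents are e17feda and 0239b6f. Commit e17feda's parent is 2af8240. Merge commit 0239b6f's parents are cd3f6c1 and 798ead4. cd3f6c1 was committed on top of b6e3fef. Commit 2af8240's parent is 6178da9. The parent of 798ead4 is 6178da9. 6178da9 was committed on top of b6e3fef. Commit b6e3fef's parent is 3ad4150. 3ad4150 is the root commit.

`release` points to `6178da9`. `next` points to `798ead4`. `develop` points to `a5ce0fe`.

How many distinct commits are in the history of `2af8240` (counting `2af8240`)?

Walking parent pointers from 2af8240: reachable set = {2af8240, 3ad4150, 6178da9, b6e3fef}.
That is 4 commits.

4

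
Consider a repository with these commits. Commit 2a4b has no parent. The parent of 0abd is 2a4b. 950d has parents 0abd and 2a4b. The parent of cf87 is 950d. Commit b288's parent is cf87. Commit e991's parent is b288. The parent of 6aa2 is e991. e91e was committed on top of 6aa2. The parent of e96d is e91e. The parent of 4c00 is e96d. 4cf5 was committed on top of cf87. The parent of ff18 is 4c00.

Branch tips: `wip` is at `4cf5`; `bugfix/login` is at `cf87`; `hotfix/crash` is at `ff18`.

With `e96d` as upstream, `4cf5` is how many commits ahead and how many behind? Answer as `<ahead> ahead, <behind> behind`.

Reachable from 4cf5: {0abd, 2a4b, 4cf5, 950d, cf87}.
Reachable from e96d: {0abd, 2a4b, 6aa2, 950d, b288, cf87, e91e, e96d, e991}.
Only in 4cf5's history (ahead): {4cf5} — 1.
Only in e96d's history (behind): {6aa2, b288, e91e, e96d, e991} — 5.

1 ahead, 5 behind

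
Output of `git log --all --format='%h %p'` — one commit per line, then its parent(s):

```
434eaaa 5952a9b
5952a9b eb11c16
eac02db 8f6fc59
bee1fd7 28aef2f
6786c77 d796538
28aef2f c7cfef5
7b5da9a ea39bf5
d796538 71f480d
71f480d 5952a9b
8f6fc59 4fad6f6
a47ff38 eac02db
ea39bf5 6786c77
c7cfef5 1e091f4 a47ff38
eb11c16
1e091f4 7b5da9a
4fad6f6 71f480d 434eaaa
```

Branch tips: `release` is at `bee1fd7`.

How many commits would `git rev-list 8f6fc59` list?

Walking parent pointers from 8f6fc59: reachable set = {434eaaa, 4fad6f6, 5952a9b, 71f480d, 8f6fc59, eb11c16}.
That is 6 commits.

6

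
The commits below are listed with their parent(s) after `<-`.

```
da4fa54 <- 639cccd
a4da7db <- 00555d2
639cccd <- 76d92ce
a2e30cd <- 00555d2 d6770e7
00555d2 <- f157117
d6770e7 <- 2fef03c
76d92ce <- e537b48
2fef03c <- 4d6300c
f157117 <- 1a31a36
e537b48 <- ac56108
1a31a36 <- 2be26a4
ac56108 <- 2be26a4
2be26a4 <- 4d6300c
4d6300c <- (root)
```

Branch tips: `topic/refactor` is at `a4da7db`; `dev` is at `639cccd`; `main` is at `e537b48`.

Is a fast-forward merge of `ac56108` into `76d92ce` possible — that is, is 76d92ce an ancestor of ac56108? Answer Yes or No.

A fast-forward from 76d92ce to ac56108 is possible iff 76d92ce is an ancestor of ac56108.
Ancestors of ac56108: {2be26a4, 4d6300c, ac56108}.
76d92ce is not among them, so fast-forward is not possible.

No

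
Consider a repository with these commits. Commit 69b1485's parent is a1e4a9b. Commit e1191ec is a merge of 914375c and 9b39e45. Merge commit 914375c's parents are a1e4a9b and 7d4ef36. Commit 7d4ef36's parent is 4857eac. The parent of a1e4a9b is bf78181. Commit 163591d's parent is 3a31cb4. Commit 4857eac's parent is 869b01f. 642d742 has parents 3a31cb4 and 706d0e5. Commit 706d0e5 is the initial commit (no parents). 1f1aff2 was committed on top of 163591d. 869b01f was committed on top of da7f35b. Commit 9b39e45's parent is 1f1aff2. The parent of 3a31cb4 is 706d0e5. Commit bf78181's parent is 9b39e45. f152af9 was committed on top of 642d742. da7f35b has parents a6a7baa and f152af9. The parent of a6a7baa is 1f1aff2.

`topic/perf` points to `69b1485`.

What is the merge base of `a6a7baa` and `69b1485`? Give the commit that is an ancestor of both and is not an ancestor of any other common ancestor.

Ancestors of a6a7baa: {163591d, 1f1aff2, 3a31cb4, 706d0e5, a6a7baa}.
Ancestors of 69b1485: {163591d, 1f1aff2, 3a31cb4, 69b1485, 706d0e5, 9b39e45, a1e4a9b, bf78181}.
Common ancestors: {163591d, 1f1aff2, 3a31cb4, 706d0e5}.
Among these, 1f1aff2 is not an ancestor of any other common ancestor — it is the merge base.

1f1aff2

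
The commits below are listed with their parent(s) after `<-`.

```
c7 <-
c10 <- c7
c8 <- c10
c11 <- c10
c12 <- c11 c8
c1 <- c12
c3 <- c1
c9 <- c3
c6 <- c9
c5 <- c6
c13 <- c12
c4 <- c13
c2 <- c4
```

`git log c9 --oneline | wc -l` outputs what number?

Walking parent pointers from c9: reachable set = {c1, c10, c11, c12, c3, c7, c8, c9}.
That is 8 commits.

8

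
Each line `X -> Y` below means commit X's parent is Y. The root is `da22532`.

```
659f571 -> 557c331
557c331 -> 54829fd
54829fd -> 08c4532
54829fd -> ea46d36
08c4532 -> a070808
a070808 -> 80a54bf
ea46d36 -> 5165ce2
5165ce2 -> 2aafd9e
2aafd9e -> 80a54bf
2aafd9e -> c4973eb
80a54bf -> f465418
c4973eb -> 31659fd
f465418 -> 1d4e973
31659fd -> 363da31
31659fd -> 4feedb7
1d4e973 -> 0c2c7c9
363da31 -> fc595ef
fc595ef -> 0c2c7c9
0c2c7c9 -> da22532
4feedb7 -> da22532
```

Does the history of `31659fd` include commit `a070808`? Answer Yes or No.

Ancestors of 31659fd: {0c2c7c9, 31659fd, 363da31, 4feedb7, da22532, fc595ef}.
a070808 is not in that set, so it is not an ancestor of 31659fd.

No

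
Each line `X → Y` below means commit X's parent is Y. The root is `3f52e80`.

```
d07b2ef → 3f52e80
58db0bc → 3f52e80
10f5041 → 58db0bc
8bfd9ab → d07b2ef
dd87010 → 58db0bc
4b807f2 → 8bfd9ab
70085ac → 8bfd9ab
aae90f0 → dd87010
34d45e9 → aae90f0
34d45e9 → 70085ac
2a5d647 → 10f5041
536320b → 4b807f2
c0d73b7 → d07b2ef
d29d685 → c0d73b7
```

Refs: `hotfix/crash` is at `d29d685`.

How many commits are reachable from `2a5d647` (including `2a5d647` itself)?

Walking parent pointers from 2a5d647: reachable set = {10f5041, 2a5d647, 3f52e80, 58db0bc}.
That is 4 commits.

4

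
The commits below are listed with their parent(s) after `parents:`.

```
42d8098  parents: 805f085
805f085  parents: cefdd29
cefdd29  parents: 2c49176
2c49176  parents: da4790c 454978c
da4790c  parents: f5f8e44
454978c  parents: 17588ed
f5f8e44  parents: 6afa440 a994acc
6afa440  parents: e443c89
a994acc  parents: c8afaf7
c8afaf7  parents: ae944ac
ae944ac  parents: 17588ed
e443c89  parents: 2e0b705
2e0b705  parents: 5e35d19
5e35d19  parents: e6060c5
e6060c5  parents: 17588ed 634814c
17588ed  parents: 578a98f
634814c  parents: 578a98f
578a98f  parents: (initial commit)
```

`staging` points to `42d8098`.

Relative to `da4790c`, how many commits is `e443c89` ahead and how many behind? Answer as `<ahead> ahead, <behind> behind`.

0 ahead, 6 behind

Reachable from e443c89: {17588ed, 2e0b705, 578a98f, 5e35d19, 634814c, e443c89, e6060c5}.
Reachable from da4790c: {17588ed, 2e0b705, 578a98f, 5e35d19, 634814c, 6afa440, a994acc, ae944ac, c8afaf7, da4790c, e443c89, e6060c5, f5f8e44}.
Only in e443c89's history (ahead): {} — 0.
Only in da4790c's history (behind): {6afa440, a994acc, ae944ac, c8afaf7, da4790c, f5f8e44} — 6.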